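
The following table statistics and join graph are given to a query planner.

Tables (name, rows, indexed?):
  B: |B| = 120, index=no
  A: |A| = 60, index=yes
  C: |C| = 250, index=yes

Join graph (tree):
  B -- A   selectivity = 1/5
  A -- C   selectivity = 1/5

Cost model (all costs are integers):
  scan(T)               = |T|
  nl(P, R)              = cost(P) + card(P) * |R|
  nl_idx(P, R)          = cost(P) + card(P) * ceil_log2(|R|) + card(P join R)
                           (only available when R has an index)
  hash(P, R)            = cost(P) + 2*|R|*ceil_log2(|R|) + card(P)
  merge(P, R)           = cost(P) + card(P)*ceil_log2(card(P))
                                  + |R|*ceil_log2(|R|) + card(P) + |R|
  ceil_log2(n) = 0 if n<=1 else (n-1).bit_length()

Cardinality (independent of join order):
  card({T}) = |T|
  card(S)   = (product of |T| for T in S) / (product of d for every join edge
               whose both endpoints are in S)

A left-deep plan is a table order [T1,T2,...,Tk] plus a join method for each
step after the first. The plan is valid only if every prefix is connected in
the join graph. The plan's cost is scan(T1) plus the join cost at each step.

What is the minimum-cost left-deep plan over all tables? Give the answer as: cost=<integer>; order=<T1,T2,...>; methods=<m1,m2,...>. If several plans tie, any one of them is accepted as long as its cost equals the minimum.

Selinger DP (subsets sized 1..n):
  {B}: scan cost=120, card=120
  {A}: scan cost=60, card=60
  {C}: scan cost=250, card=250
  {AB}: card=1440; try (A,hash)→960, (B,merge)→1440, (A,merge)→1500, (B,hash)→1800, (A,nl_idx)→2280, (B,nl)→7260 …(+1); best=960 via (A,hash)
  {AC}: card=3000; try (A,hash)→1220, (C,merge)→2730, (A,merge)→2920, (C,nl_idx)→3540, (C,hash)→4120, (A,nl_idx)→4750 …(+2); best=1220 via (A,hash)
  {ABC}: card=72000; try (B,hash)→5900, (C,hash)→6400, (C,merge)→20490, (B,merge)→41180, (C,nl_idx)→84480, (C,nl)→360960 …(+1); best=5900 via (B,hash)

cost=5900; order=C,A,B; methods=hash,hash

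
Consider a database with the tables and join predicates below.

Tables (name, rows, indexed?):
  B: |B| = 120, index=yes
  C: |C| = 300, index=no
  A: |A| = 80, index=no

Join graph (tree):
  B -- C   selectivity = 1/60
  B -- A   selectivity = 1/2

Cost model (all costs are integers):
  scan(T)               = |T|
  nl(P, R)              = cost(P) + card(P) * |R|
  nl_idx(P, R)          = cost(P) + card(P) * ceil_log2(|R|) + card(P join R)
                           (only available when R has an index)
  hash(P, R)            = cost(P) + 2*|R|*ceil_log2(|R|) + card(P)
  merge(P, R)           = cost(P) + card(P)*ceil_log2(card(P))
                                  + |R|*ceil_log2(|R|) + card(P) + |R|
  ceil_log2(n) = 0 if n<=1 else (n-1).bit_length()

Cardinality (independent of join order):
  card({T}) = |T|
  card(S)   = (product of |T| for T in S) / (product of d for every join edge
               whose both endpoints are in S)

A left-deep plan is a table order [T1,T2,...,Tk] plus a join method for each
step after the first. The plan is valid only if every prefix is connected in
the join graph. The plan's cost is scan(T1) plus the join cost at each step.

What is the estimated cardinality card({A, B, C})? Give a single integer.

Tables in S: A(80), B(120), C(300)
Edges inside S: B-C(d=60), B-A(d=2)
numerator = 80 * 120 * 300 = 2880000
denominator = 60 * 2 = 120
card(S) = 2880000 / 120 = 24000

24000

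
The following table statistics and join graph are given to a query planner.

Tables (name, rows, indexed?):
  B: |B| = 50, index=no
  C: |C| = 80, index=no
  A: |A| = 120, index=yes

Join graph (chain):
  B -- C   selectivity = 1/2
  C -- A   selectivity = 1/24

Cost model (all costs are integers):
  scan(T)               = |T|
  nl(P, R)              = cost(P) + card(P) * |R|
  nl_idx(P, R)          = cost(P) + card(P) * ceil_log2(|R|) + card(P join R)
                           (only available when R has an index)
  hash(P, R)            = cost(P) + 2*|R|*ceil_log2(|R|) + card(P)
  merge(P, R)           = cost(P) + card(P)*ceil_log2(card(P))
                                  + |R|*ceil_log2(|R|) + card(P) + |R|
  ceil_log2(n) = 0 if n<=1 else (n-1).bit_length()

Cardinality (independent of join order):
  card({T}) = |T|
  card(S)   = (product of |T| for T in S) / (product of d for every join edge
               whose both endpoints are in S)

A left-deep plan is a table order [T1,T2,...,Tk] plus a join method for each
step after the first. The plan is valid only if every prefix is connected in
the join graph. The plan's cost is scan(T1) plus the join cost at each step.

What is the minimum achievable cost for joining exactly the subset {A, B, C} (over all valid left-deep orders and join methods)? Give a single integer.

Selinger DP over subsets of {A,B,C}:
  {B}: scan cost=50, card=50
  {C}: scan cost=80, card=80
  {A}: scan cost=120, card=120
  {BC}: card=2000; try (B,hash)→760, (C,merge)→1040, (B,merge)→1070, (C,hash)→1220, (C,nl)→4050, (B,nl)→4080; best=760 via (B,hash)
  {AC}: card=400; try (A,nl_idx)→1040, (C,hash)→1360, (A,merge)→1680, (C,merge)→1720, (A,hash)→1840, (A,nl)→9680 …(+1); best=1040 via (A,nl_idx)
  {ABC}: card=10000; try (B,hash)→2040, (A,hash)→4440, (B,merge)→5390, (B,nl)→21040, (A,nl_idx)→24760, (A,merge)→25720 …(+1); best=2040 via (B,hash)

2040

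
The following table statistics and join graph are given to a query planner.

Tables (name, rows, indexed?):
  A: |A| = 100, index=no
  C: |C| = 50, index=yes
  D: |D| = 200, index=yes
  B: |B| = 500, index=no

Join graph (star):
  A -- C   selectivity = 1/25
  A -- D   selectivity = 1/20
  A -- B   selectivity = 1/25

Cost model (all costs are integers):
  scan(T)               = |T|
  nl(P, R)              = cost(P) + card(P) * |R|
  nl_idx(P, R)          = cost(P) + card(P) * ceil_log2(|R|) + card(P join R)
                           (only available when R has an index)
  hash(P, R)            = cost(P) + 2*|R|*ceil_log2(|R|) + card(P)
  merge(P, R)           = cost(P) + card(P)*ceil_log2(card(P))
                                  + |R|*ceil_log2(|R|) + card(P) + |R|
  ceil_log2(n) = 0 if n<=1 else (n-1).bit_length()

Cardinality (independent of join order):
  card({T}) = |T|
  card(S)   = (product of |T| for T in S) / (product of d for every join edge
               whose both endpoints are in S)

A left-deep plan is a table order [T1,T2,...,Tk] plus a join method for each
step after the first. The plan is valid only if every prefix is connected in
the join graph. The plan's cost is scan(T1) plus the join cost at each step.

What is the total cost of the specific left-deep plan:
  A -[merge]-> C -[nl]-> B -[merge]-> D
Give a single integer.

155050

step 1: scan A: cost=100, card=100
step 2: join C via merge
    card(P join C) = 100*50/(25) = 200
    cost = 100 + 100*7 + 50*6 + 100 + 50 = 1250
step 3: join B via nl
    card(P join B) = 200*500/(25) = 4000
    cost = 1250 + 200*500 = 101250
step 4: join D via merge
    card(P join D) = 4000*200/(20) = 40000
    cost = 101250 + 4000*12 + 200*8 + 4000 + 200 = 155050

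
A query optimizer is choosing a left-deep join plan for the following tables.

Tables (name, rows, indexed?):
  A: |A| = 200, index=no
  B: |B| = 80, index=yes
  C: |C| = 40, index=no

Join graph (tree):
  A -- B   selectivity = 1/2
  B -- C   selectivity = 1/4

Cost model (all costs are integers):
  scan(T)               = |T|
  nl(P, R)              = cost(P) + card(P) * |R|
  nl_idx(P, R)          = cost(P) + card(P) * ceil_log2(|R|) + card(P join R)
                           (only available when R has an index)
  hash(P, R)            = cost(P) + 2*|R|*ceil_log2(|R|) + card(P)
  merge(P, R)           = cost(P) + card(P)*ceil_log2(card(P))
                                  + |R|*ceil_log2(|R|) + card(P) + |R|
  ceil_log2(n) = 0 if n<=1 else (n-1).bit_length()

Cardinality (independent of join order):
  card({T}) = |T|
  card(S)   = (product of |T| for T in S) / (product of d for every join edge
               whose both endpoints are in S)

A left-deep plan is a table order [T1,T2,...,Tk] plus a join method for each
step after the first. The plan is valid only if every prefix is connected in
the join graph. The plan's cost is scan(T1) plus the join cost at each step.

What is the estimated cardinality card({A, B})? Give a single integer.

8000

Tables in S: A(200), B(80)
Edges inside S: A-B(d=2)
numerator = 200 * 80 = 16000
denominator = 2 = 2
card(S) = 16000 / 2 = 8000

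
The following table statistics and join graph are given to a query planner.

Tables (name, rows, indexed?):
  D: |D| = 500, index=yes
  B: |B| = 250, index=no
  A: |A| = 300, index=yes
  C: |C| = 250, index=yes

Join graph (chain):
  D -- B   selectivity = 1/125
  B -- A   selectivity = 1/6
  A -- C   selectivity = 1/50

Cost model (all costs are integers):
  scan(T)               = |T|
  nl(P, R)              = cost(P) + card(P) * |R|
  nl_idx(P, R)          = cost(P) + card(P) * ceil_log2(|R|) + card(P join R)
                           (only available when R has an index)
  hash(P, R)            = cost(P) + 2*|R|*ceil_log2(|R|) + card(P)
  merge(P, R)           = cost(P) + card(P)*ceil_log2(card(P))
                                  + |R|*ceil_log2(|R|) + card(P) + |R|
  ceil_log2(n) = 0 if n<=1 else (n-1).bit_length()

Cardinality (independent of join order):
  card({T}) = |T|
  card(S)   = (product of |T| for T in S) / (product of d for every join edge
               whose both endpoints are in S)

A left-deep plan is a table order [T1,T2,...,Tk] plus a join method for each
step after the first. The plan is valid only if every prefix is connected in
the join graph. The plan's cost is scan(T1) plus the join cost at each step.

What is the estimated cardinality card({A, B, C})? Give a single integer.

62500

Tables in S: A(300), B(250), C(250)
Edges inside S: B-A(d=6), A-C(d=50)
numerator = 300 * 250 * 250 = 18750000
denominator = 6 * 50 = 300
card(S) = 18750000 / 300 = 62500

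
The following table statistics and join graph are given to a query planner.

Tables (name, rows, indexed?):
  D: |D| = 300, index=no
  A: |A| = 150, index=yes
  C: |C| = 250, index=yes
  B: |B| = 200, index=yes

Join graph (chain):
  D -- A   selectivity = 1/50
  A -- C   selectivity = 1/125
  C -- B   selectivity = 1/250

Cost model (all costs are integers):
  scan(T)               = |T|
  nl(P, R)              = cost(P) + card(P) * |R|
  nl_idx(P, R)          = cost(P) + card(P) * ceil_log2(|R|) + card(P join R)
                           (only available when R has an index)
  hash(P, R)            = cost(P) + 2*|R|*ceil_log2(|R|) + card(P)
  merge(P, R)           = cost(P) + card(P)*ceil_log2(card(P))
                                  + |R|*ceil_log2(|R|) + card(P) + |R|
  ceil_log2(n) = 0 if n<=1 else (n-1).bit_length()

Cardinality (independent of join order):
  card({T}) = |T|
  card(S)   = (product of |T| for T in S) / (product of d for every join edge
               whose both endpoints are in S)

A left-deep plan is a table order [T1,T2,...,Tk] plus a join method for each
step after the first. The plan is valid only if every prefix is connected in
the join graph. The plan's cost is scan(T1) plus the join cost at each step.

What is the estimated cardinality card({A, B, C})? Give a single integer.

Tables in S: A(150), B(200), C(250)
Edges inside S: A-C(d=125), C-B(d=250)
numerator = 150 * 200 * 250 = 7500000
denominator = 125 * 250 = 31250
card(S) = 7500000 / 31250 = 240

240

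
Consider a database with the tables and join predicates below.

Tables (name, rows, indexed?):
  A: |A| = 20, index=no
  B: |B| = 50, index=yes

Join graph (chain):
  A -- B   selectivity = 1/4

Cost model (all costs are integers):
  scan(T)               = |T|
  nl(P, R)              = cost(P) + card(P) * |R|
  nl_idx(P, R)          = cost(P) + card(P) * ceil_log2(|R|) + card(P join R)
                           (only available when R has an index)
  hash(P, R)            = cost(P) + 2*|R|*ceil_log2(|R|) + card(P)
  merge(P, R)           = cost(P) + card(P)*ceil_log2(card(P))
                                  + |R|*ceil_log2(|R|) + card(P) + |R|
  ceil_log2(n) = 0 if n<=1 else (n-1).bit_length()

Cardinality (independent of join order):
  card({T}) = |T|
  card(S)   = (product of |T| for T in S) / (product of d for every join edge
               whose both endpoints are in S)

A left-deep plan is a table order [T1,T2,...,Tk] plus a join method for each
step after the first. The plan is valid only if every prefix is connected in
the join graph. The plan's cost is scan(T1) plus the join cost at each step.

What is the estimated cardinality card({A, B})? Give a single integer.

Tables in S: A(20), B(50)
Edges inside S: A-B(d=4)
numerator = 20 * 50 = 1000
denominator = 4 = 4
card(S) = 1000 / 4 = 250

250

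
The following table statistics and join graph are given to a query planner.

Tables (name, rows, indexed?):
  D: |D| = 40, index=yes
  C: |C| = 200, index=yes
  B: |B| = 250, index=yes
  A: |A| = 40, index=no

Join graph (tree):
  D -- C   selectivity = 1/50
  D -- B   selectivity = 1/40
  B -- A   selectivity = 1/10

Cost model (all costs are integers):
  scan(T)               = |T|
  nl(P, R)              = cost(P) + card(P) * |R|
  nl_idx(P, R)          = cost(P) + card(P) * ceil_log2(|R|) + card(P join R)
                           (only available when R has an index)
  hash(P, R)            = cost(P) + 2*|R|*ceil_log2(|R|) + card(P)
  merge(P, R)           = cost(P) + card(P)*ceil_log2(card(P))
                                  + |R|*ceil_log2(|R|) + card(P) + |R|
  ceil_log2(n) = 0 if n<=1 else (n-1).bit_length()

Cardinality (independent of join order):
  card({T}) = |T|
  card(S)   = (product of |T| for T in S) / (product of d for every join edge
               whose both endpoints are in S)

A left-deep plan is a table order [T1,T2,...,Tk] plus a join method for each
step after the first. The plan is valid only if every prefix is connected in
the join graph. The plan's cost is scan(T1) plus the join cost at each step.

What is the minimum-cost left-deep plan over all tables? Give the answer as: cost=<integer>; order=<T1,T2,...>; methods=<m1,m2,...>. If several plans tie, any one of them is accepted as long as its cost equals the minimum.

Selinger DP (subsets sized 1..n):
  {D}: scan cost=40, card=40
  {C}: scan cost=200, card=200
  {B}: scan cost=250, card=250
  {A}: scan cost=40, card=40
  {CD}: card=160; try (C,nl_idx)→520, (D,hash)→880, (D,nl_idx)→1560, (C,merge)→2120, (D,merge)→2280, (C,hash)→3280 …(+2); best=520 via (C,nl_idx)
  {BD}: card=250; try (B,nl_idx)→610, (D,hash)→980, (D,nl_idx)→2000, (B,merge)→2570, (D,merge)→2780, (B,hash)→4080 …(+2); best=610 via (B,nl_idx)
  {AB}: card=1000; try (A,hash)→980, (B,nl_idx)→1360, (B,merge)→2570, (A,merge)→2780, (B,hash)→4080, (B,nl)→10040 …(+1); best=980 via (A,hash)
  {BCD}: card=1000; try (B,nl_idx)→2800, (C,nl_idx)→3610, (C,hash)→4060, (B,merge)→4210, (C,merge)→4660, (B,hash)→4680 …(+2); best=2800 via (B,nl_idx)
  {ABD}: card=1000; try (A,hash)→1340, (D,hash)→2460, (A,merge)→3140, (D,nl_idx)→7980, (A,nl)→10610, (D,merge)→12260 …(+1); best=1340 via (A,hash)
  {ABCD}: card=4000; try (A,hash)→4280, (C,hash)→5540, (C,nl_idx)→13340, (A,merge)→14080, (C,merge)→14140, (A,nl)→42800 …(+1); best=4280 via (A,hash)

cost=4280; order=D,C,B,A; methods=nl_idx,nl_idx,hash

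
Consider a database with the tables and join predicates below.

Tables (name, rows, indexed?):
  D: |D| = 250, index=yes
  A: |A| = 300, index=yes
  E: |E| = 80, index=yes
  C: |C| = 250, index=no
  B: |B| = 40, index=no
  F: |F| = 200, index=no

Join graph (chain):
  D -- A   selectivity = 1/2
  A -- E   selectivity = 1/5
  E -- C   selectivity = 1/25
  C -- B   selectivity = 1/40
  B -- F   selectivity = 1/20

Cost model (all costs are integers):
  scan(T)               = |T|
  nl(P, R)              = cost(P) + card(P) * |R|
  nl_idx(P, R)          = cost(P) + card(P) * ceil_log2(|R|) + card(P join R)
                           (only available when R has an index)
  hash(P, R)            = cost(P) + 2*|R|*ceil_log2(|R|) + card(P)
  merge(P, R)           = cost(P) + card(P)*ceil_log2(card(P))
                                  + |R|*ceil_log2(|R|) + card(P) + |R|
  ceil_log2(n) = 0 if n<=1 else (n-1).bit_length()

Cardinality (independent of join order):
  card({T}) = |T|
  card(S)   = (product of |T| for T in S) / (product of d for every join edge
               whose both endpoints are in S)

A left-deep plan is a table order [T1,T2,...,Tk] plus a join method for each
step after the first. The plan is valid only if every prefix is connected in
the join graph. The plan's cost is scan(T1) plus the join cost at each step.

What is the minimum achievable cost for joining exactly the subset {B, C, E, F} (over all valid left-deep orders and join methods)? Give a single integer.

Selinger DP over subsets of {B,C,E,F}:
  {E}: scan cost=80, card=80
  {C}: scan cost=250, card=250
  {B}: scan cost=40, card=40
  {F}: scan cost=200, card=200
  {CE}: card=800; try (E,hash)→1620, (E,nl_idx)→2800, (C,merge)→2970, (E,merge)→3140, (C,hash)→4160, (C,nl)→20080 …(+1); best=1620 via (E,hash)
  {BC}: card=250; try (B,hash)→980, (C,merge)→2570, (B,merge)→2780, (C,hash)→4080, (C,nl)→10040, (B,nl)→10250; best=980 via (B,hash)
  {BF}: card=400; try (B,hash)→880, (F,merge)→2120, (B,merge)→2280, (F,hash)→3280, (F,nl)→8040, (B,nl)→8200; best=880 via (B,hash)
  {BCE}: card=800; try (E,hash)→2350, (B,hash)→2900, (E,nl_idx)→3530, (E,merge)→3870, (B,merge)→10700, (E,nl)→20980 …(+1); best=2350 via (E,hash)
  {BCF}: card=2500; try (F,hash)→4430, (F,merge)→5030, (C,hash)→5280, (C,merge)→7130, (F,nl)→50980, (C,nl)→100880; best=4430 via (F,hash)
  {BCEF}: card=8000; try (F,hash)→6350, (E,hash)→8050, (F,merge)→12950, (E,nl_idx)→29930, (E,merge)→37570, (F,nl)→162350 …(+1); best=6350 via (F,hash)

6350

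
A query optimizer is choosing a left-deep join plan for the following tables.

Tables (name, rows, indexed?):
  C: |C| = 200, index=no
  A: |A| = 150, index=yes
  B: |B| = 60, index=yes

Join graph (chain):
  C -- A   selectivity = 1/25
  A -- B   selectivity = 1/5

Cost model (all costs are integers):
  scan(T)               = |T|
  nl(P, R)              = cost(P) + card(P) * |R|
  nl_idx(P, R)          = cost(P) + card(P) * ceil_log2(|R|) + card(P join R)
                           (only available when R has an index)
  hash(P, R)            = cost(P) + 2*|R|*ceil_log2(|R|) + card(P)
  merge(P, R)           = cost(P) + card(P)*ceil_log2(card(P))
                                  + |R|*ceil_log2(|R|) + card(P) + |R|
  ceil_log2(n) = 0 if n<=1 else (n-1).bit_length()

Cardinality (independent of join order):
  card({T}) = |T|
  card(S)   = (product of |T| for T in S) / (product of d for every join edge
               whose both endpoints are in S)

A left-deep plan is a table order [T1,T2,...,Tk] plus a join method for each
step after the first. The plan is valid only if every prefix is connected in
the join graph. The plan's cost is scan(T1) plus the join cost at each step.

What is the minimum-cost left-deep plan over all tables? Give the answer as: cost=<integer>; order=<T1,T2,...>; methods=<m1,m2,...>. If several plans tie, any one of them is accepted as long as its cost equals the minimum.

cost=4720; order=C,A,B; methods=hash,hash

Selinger DP (subsets sized 1..n):
  {C}: scan cost=200, card=200
  {A}: scan cost=150, card=150
  {B}: scan cost=60, card=60
  {AC}: card=1200; try (A,hash)→2800, (A,nl_idx)→3000, (C,merge)→3300, (A,merge)→3350, (C,hash)→3500, (C,nl)→30150 …(+1); best=2800 via (A,hash)
  {AB}: card=1800; try (B,hash)→1020, (A,merge)→1830, (B,merge)→1920, (A,nl_idx)→2340, (A,hash)→2520, (B,nl_idx)→2850 …(+2); best=1020 via (B,hash)
  {ABC}: card=14400; try (B,hash)→4720, (C,hash)→6020, (B,merge)→17620, (B,nl_idx)→24400, (C,merge)→24420, (B,nl)→74800 …(+1); best=4720 via (B,hash)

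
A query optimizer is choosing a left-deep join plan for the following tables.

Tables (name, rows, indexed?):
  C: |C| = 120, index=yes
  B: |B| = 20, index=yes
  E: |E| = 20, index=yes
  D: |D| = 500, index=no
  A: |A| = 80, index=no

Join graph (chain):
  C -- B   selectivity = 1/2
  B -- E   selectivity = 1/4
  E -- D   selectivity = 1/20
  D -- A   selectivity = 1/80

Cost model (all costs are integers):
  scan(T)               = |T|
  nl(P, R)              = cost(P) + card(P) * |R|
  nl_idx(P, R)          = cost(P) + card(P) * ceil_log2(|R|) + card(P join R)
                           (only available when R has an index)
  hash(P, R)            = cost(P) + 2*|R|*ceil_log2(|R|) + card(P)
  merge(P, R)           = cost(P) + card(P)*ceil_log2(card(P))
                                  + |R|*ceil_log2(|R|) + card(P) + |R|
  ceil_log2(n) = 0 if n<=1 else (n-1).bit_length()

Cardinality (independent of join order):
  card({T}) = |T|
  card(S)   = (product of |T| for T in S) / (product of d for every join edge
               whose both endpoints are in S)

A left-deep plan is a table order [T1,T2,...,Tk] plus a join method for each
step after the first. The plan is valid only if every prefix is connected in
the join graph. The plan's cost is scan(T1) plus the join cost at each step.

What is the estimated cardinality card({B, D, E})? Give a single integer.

2500

Tables in S: B(20), D(500), E(20)
Edges inside S: B-E(d=4), E-D(d=20)
numerator = 20 * 500 * 20 = 200000
denominator = 4 * 20 = 80
card(S) = 200000 / 80 = 2500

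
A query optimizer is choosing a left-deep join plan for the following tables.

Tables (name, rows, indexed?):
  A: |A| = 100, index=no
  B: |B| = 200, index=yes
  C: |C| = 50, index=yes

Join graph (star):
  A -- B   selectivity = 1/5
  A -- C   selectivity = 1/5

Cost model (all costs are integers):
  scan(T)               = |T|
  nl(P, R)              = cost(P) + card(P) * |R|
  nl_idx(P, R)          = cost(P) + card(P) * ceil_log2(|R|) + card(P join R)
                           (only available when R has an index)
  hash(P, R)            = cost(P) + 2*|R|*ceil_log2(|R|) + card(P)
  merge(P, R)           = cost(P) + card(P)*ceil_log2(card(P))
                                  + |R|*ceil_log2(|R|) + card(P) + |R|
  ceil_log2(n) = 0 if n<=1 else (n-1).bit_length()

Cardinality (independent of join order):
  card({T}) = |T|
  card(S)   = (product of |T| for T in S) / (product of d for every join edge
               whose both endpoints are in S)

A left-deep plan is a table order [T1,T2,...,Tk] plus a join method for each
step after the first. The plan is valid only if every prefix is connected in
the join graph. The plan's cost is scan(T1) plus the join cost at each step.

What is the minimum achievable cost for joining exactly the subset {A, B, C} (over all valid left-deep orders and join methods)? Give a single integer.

Selinger DP over subsets of {A,B,C}:
  {A}: scan cost=100, card=100
  {B}: scan cost=200, card=200
  {C}: scan cost=50, card=50
  {AB}: card=4000; try (A,hash)→1800, (B,merge)→2700, (A,merge)→2800, (B,hash)→3400, (B,nl_idx)→4900, (B,nl)→20100 …(+1); best=1800 via (A,hash)
  {AC}: card=1000; try (C,hash)→800, (A,merge)→1200, (C,merge)→1250, (A,hash)→1500, (C,nl_idx)→1700, (A,nl)→5050 …(+1); best=800 via (C,hash)
  {ABC}: card=40000; try (B,hash)→5000, (C,hash)→6400, (B,merge)→13600, (B,nl_idx)→48800, (C,merge)→54150, (C,nl_idx)→65800 …(+2); best=5000 via (B,hash)

5000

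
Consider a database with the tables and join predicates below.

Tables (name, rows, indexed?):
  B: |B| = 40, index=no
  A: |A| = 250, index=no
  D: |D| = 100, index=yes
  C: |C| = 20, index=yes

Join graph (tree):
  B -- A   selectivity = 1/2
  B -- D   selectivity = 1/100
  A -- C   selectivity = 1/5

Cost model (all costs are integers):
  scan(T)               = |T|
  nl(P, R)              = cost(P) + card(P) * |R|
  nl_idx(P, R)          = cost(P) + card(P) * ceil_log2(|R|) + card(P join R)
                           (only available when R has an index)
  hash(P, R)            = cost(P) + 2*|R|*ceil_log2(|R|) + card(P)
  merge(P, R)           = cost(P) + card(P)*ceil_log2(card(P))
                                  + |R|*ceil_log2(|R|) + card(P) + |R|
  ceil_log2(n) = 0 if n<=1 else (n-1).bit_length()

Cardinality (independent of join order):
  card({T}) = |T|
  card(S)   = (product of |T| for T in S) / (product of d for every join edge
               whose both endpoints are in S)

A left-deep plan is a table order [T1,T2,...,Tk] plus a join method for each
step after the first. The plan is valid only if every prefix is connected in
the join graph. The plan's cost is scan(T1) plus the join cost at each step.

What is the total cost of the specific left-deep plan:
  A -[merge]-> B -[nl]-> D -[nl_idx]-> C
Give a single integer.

step 1: scan A: cost=250, card=250
step 2: join B via merge
    card(P join B) = 250*40/(2) = 5000
    cost = 250 + 250*8 + 40*6 + 250 + 40 = 2780
step 3: join D via nl
    card(P join D) = 5000*100/(100) = 5000
    cost = 2780 + 5000*100 = 502780
step 4: join C via nl_idx
    card(P join C) = 5000*20/(5) = 20000
    cost = 502780 + 5000*5 + 20000 = 547780

547780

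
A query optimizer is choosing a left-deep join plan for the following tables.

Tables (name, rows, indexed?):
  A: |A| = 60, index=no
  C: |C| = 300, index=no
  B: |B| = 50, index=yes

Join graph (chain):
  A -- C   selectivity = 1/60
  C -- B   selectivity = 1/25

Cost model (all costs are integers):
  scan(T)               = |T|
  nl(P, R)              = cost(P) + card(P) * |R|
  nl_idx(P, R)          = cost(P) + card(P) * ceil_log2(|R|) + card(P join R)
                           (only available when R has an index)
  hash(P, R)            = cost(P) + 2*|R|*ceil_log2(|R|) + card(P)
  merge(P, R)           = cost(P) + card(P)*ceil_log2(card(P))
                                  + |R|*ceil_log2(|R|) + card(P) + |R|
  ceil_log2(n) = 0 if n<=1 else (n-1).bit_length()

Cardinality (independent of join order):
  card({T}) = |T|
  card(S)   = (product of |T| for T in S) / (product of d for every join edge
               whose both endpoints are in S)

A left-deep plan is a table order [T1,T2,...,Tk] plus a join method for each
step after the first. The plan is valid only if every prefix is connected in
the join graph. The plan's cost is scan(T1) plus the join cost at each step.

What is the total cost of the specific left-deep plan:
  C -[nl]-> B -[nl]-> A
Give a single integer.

51300

step 1: scan C: cost=300, card=300
step 2: join B via nl
    card(P join B) = 300*50/(25) = 600
    cost = 300 + 300*50 = 15300
step 3: join A via nl
    card(P join A) = 600*60/(60) = 600
    cost = 15300 + 600*60 = 51300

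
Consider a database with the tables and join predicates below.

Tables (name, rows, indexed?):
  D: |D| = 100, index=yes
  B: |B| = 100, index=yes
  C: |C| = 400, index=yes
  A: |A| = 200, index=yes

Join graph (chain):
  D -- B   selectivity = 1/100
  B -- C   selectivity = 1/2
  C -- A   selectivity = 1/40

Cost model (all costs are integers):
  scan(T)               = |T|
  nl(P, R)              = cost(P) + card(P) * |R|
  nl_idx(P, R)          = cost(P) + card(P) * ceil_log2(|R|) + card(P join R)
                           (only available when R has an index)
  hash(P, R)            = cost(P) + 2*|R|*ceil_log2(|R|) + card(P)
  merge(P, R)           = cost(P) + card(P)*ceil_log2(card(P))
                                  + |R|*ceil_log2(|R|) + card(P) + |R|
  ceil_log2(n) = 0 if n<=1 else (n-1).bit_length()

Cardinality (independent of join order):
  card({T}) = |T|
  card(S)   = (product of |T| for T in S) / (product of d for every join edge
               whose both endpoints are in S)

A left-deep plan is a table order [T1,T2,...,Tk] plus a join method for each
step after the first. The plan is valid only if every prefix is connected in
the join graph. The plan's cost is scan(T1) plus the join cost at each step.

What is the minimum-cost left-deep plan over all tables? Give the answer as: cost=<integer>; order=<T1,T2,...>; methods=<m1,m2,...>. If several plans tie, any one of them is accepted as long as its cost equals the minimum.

Selinger DP (subsets sized 1..n):
  {D}: scan cost=100, card=100
  {B}: scan cost=100, card=100
  {C}: scan cost=400, card=400
  {A}: scan cost=200, card=200
  {BD}: card=100; try (D,nl_idx)→900, (B,nl_idx)→900, (D,hash)→1600, (B,hash)→1600, (D,merge)→1700, (B,merge)→1700 …(+2); best=900 via (D,nl_idx)
  {BC}: card=20000; try (B,hash)→2200, (C,merge)→4900, (B,merge)→5200, (C,hash)→7400, (C,nl_idx)→21000, (B,nl_idx)→23200 …(+2); best=2200 via (B,hash)
  {AC}: card=2000; try (C,nl_idx)→4000, (A,hash)→4000, (A,nl_idx)→5600, (C,merge)→6000, (A,merge)→6200, (C,hash)→7600 …(+2); best=4000 via (C,nl_idx)
  {BCD}: card=20000; try (C,merge)→5700, (C,hash)→8200, (C,nl_idx)→21800, (D,hash)→23600, (C,nl)→40900, (D,nl_idx)→162200 …(+2); best=5700 via (C,merge)
  {ABC}: card=100000; try (B,hash)→7400, (A,hash)→25400, (B,merge)→28800, (B,nl_idx)→118000, (B,nl)→204000, (A,nl_idx)→262200 …(+2); best=7400 via (B,hash)
  {ABCD}: card=100000; try (A,hash)→28900, (D,hash)→108800, (A,nl_idx)→265700, (A,merge)→327500, (D,nl_idx)→807400, (D,merge)→1808200 …(+2); best=28900 via (A,hash)

cost=28900; order=B,D,C,A; methods=nl_idx,merge,hash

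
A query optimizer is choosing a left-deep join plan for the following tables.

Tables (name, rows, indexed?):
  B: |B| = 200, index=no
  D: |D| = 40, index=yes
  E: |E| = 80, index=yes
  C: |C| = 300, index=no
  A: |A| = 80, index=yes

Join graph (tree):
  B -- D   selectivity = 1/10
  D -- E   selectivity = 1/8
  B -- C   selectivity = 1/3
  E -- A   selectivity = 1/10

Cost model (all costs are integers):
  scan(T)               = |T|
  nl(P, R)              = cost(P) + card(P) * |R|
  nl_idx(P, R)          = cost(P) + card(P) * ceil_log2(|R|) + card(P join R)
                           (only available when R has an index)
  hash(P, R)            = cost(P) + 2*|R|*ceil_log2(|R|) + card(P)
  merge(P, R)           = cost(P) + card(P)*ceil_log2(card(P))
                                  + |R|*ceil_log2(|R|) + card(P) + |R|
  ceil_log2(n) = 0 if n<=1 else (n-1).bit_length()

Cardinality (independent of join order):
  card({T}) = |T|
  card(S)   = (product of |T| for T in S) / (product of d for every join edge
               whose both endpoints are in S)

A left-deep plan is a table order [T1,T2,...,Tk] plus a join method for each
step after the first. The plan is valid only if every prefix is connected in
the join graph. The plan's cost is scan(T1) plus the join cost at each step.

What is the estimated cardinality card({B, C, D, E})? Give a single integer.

Tables in S: B(200), C(300), D(40), E(80)
Edges inside S: B-D(d=10), D-E(d=8), B-C(d=3)
numerator = 200 * 300 * 40 * 80 = 192000000
denominator = 10 * 8 * 3 = 240
card(S) = 192000000 / 240 = 800000

800000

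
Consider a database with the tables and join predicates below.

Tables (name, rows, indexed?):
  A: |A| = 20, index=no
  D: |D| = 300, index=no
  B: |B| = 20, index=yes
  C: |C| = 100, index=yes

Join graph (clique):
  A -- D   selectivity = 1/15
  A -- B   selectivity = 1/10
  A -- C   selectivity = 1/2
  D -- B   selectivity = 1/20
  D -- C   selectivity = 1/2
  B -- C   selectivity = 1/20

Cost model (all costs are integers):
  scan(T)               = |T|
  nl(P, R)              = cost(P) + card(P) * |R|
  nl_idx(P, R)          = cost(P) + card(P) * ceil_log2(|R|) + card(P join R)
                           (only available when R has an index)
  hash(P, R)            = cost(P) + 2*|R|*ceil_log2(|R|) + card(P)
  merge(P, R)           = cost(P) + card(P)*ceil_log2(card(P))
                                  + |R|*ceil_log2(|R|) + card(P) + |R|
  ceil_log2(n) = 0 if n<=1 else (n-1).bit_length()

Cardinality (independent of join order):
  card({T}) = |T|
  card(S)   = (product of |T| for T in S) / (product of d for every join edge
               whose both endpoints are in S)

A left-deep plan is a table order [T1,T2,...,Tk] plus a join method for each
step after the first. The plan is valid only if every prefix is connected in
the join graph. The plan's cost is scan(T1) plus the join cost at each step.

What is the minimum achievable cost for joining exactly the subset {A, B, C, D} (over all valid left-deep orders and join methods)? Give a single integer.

Selinger DP over subsets of {A,B,C,D}:
  {A}: scan cost=20, card=20
  {D}: scan cost=300, card=300
  {B}: scan cost=20, card=20
  {C}: scan cost=100, card=100
  {AD}: card=400; try (A,hash)→800, (D,merge)→3140, (A,merge)→3420, (D,hash)→5440, (D,nl)→6020, (A,nl)→6300; best=800 via (A,hash)
  {AB}: card=40; try (B,nl_idx)→160, (B,hash)→240, (A,hash)→240, (B,merge)→260, (A,merge)→260, (B,nl)→420 …(+1); best=160 via (B,nl_idx)
  {AC}: card=1000; try (A,hash)→400, (C,merge)→940, (A,merge)→1020, (C,nl_idx)→1160, (C,hash)→1440, (C,nl)→2020 …(+1); best=400 via (A,hash)
  {BD}: card=300; try (B,hash)→800, (B,nl_idx)→2100, (D,merge)→3140, (B,merge)→3420, (D,hash)→5440, (D,nl)→6020 …(+1); best=800 via (B,hash)
  {CD}: card=15000; try (C,hash)→2000, (D,merge)→3900, (C,merge)→4100, (D,hash)→5600, (C,nl_idx)→17400, (D,nl)→30100 …(+1); best=2000 via (C,hash)
  {BC}: card=100; try (C,nl_idx)→260, (B,hash)→400, (B,nl_idx)→700, (C,merge)→940, (B,merge)→1020, (C,hash)→1440 …(+2); best=260 via (C,nl_idx)
  {ABD}: card=40; try (A,hash)→1300, (B,hash)→1400, (B,nl_idx)→2840, (D,merge)→3440, (A,merge)→3920, (B,merge)→4920 …(+4); best=1300 via (A,hash)
  {ACD}: card=10000; try (C,hash)→2600, (C,merge)→5600, (D,hash)→6800, (C,nl_idx)→13600, (D,merge)→14400, (A,hash)→17200 …(+4); best=2600 via (C,hash)
  {ABC}: card=100; try (C,nl_idx)→540, (A,hash)→560, (A,merge)→1180, (C,merge)→1240, (C,hash)→1600, (B,hash)→1600 …(+5); best=540 via (C,nl_idx)
  {BCD}: card=750; try (C,hash)→2500, (C,nl_idx)→3650, (D,merge)→4060, (C,merge)→4600, (D,hash)→5760, (B,hash)→17200 …(+5); best=2500 via (C,hash)
  {ABCD}: card=50; try (C,nl_idx)→1630, (C,merge)→2380, (C,hash)→2740, (A,hash)→3450, (D,merge)→4340, (C,nl)→5300 …(+8); best=1630 via (C,nl_idx)

1630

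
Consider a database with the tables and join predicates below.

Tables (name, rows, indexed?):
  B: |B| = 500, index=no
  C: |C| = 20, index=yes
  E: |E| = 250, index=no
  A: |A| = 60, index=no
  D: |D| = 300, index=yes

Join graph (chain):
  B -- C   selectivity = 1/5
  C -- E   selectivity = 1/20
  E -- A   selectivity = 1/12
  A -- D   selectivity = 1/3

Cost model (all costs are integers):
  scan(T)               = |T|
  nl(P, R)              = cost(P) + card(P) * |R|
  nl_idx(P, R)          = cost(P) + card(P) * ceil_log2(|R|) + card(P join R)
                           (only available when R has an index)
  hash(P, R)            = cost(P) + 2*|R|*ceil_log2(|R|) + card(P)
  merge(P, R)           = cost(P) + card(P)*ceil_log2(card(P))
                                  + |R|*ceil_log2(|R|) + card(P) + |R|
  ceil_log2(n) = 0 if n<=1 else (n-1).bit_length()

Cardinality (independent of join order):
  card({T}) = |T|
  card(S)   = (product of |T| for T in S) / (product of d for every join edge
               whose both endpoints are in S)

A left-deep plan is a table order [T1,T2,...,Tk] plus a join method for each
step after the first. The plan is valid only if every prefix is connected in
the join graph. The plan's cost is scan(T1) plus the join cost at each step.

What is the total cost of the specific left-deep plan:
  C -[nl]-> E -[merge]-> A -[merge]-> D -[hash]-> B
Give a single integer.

159690

step 1: scan C: cost=20, card=20
step 2: join E via nl
    card(P join E) = 20*250/(20) = 250
    cost = 20 + 20*250 = 5020
step 3: join A via merge
    card(P join A) = 250*60/(12) = 1250
    cost = 5020 + 250*8 + 60*6 + 250 + 60 = 7690
step 4: join D via merge
    card(P join D) = 1250*300/(3) = 125000
    cost = 7690 + 1250*11 + 300*9 + 1250 + 300 = 25690
step 5: join B via hash
    card(P join B) = 125000*500/(5) = 12500000
    cost = 25690 + 2*500*9 + 125000 = 159690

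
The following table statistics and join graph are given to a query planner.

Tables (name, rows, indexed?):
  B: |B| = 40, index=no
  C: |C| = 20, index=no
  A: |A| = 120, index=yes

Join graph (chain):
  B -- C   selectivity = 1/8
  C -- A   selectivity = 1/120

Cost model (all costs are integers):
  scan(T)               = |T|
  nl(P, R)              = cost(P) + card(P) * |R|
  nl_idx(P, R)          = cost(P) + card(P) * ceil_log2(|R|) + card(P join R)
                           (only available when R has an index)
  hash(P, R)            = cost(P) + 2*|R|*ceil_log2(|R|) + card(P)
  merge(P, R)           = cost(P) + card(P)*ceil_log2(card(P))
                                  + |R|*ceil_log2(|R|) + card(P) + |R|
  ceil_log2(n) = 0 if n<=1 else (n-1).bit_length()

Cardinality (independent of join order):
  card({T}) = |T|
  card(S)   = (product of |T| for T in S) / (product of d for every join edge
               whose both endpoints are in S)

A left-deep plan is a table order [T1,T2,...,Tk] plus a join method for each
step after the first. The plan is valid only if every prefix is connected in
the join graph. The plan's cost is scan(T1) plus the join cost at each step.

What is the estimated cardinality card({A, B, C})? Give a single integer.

100

Tables in S: A(120), B(40), C(20)
Edges inside S: B-C(d=8), C-A(d=120)
numerator = 120 * 40 * 20 = 96000
denominator = 8 * 120 = 960
card(S) = 96000 / 960 = 100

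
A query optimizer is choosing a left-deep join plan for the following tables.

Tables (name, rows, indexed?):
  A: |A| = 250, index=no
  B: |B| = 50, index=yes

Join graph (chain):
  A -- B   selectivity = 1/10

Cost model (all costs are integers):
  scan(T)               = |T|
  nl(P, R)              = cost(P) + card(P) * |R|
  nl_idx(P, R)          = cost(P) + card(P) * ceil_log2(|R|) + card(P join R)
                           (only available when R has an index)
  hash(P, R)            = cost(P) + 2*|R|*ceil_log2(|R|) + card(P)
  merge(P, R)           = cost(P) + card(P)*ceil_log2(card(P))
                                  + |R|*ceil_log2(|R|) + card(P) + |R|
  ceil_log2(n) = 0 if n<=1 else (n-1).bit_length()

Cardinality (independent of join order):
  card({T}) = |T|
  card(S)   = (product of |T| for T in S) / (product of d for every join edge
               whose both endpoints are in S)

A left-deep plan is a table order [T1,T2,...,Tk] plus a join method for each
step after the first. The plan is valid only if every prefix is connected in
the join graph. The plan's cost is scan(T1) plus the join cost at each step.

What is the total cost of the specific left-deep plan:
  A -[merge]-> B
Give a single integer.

2850

step 1: scan A: cost=250, card=250
step 2: join B via merge
    card(P join B) = 250*50/(10) = 1250
    cost = 250 + 250*8 + 50*6 + 250 + 50 = 2850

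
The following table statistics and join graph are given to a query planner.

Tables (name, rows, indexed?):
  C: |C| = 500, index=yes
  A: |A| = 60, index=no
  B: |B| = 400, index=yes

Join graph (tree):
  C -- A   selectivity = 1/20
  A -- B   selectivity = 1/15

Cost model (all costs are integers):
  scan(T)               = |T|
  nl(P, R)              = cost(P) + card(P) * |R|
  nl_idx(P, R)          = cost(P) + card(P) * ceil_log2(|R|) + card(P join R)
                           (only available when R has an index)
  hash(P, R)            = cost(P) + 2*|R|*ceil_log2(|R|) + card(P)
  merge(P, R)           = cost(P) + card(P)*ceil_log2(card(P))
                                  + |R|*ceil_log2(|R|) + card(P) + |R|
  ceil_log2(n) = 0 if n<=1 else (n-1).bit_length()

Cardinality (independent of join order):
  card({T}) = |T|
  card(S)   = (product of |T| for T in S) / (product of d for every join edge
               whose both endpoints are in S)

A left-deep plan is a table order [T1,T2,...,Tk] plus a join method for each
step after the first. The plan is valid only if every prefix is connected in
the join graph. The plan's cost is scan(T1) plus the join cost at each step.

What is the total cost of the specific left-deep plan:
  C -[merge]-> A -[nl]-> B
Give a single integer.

605920

step 1: scan C: cost=500, card=500
step 2: join A via merge
    card(P join A) = 500*60/(20) = 1500
    cost = 500 + 500*9 + 60*6 + 500 + 60 = 5920
step 3: join B via nl
    card(P join B) = 1500*400/(15) = 40000
    cost = 5920 + 1500*400 = 605920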